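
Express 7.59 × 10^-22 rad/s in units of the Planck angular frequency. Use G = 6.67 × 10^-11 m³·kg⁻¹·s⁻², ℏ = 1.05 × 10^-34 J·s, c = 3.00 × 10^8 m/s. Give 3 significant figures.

Planck angular frequency: ω_P = √(c⁵/(ℏG)) = 1.86 × 10^43 rad/s.
7.59 × 10^-22 / 1.86 × 10^43 = 4.07 × 10^-65

4.07 × 10^-65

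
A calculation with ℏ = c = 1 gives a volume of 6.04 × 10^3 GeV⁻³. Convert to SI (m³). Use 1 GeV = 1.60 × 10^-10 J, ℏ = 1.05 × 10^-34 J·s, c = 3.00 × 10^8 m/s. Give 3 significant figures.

Volume is [L]³ = [E]⁻³·(ℏc)³.
1 GeV⁻³ → (ℏc)³ × (1 GeV in J)⁻³ = 7.63 × 10^-48 m³.
Result: 6.04 × 10^3 × 7.63 × 10^-48 = 4.61 × 10^-44 m³.

4.61 × 10^-44 m³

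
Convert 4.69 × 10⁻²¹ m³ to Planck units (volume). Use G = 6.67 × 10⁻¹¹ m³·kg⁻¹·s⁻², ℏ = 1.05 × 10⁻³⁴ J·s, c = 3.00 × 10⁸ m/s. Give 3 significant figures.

1.12 × 10⁸⁴

Planck volume: V_P = (ℏG/c³)^(3/2) = 4.18 × 10⁻¹⁰⁵ m³.
4.69 × 10⁻²¹ / 4.18 × 10⁻¹⁰⁵ = 1.12 × 10⁸⁴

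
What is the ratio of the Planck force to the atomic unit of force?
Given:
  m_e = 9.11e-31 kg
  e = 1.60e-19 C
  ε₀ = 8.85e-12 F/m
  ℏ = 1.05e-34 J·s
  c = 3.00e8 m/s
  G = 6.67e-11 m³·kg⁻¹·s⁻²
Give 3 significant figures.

1.46e51

Planck force: F_P = c⁴/G = 1.21e44 N
atomic unit of force: F_au = E_h/a₀ = m_e²e⁶/((4πε₀)³ℏ⁴) = 8.33e-8 N
ratio = 1.21e44 / 8.33e-8 = 1.46e51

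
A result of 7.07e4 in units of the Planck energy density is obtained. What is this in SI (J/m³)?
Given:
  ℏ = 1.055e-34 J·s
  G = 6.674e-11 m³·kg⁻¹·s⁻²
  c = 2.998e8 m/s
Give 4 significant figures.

One Planck energy density: u_P = c⁷/(ℏG²) = 4.632e113 J/m³.
7.07e4 × 4.632e113 J/m³ = 3.275e118 J/m³

3.275e118 J/m³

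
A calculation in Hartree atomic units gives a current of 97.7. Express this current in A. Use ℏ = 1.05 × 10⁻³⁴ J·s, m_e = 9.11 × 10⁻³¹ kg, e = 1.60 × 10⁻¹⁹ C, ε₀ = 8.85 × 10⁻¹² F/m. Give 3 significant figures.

One atomic unit of electric current: I_au = e E_h/ℏ = m_e e⁵/((4πε₀)²ℏ³) = 6.67 × 10⁻³ A.
97.7 × 6.67 × 10⁻³ A = 0.652 A

0.652 A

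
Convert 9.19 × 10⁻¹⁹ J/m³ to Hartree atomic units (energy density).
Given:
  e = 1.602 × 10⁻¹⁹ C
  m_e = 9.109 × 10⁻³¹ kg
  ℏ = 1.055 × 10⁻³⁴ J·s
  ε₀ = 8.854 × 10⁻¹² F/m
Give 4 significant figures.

atomic unit of energy density: u_au = E_h/a₀³ = m_e⁴e¹⁰/((4πε₀)⁵ℏ⁸) = 2.929 × 10¹³ J/m³.
9.19 × 10⁻¹⁹ / 2.929 × 10¹³ = 3.137 × 10⁻³²

3.137 × 10⁻³²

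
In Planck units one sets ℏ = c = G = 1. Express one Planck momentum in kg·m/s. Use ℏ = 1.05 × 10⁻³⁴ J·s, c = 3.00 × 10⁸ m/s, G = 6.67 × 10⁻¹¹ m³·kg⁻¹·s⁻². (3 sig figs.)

p_P = √(ℏc³/G)
  = √(42.5)
  = 6.52 kg·m/s

6.52 kg·m/s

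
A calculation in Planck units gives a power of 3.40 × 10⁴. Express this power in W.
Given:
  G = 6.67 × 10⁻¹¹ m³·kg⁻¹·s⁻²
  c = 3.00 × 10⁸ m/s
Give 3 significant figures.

One Planck power: P_P = c⁵/G = 3.64 × 10⁵² W.
3.40 × 10⁴ × 3.64 × 10⁵² W = 1.24 × 10⁵⁷ W

1.24 × 10⁵⁷ W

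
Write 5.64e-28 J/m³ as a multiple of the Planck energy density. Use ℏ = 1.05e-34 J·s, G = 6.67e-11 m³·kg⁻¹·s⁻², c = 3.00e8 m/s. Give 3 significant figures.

1.20e-141

Planck energy density: u_P = c⁷/(ℏG²) = 4.68e113 J/m³.
5.64e-28 / 4.68e113 = 1.20e-141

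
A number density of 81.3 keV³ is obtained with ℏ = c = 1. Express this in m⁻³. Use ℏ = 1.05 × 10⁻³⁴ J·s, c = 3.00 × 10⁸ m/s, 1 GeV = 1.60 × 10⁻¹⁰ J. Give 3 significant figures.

Number density is [L]⁻³ = [E]³/(ℏc)³.
1 GeV³ → 1/(ℏc)³ × (1 GeV in J)³ = 1.31 × 10⁴⁷ m⁻³.
Convert the energy scale: 81.3 keV³ = 8.13 × 10⁻¹⁷ GeV³.
Result: 8.13 × 10⁻¹⁷ × 1.31 × 10⁴⁷ = 1.07 × 10³¹ m⁻³.

1.07 × 10³¹ m⁻³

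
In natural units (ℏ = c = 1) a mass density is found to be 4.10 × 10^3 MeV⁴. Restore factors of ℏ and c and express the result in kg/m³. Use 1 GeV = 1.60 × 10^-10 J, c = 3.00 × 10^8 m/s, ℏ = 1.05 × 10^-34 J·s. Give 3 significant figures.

9.55 × 10^11 kg/m³

Mass density is [E]/(c²[L]³) = [E]⁴/(ℏ³c⁵).
1 GeV⁴ → 1/(ℏ³c⁵) × (1 GeV in J)⁴ = 2.33 × 10^20 kg/m³.
Convert the energy scale: 4.10 × 10^3 MeV⁴ = 4.10 × 10^-9 GeV⁴.
Result: 4.10 × 10^-9 × 2.33 × 10^20 = 9.55 × 10^11 kg/m³.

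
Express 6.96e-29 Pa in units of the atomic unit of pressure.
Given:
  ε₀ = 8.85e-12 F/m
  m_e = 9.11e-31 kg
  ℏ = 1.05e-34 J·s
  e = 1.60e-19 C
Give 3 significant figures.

2.31e-42

atomic unit of pressure: P_au = E_h/a₀³ = m_e⁴e¹⁰/((4πε₀)⁵ℏ⁸) = 3.01e13 Pa.
6.96e-29 / 3.01e13 = 2.31e-42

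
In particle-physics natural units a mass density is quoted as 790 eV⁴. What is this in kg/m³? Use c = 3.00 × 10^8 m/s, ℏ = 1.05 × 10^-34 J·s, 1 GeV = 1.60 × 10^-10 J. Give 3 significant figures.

1.84 × 10^-13 kg/m³

Mass density is [E]/(c²[L]³) = [E]⁴/(ℏ³c⁵).
1 GeV⁴ → 1/(ℏ³c⁵) × (1 GeV in J)⁴ = 2.33 × 10^20 kg/m³.
Convert the energy scale: 790 eV⁴ = 7.90 × 10^-34 GeV⁴.
Result: 7.90 × 10^-34 × 2.33 × 10^20 = 1.84 × 10^-13 kg/m³.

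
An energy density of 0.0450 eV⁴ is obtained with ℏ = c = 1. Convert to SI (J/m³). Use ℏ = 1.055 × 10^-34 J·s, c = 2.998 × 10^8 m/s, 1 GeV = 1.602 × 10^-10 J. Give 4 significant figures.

0.9367 J/m³

[E]/[L]³ = [E]⁴/(ℏc)³; restore (ℏc)⁻³.
1 GeV⁴ → 1/(ℏc)³ × (1 GeV in J)⁴ = 2.082 × 10^37 J/m³.
Convert the energy scale: 0.0450 eV⁴ = 4.50 × 10^-38 GeV⁴.
Result: 4.50 × 10^-38 × 2.082 × 10^37 = 0.9367 J/m³.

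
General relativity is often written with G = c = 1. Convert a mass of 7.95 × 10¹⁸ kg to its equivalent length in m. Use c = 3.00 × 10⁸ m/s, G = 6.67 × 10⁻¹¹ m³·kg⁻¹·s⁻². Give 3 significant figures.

5.89 × 10⁻⁹ m

In G = c = 1 units mass has dimensions of length; the conversion factor is G/c².
7.95 × 10¹⁸ kg × (G/c²) = 5.89 × 10⁻⁹ m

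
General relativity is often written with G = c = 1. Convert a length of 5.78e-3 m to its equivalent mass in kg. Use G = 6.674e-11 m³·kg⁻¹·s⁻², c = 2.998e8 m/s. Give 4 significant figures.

Length → mass via c²/G.
5.78e-3 m × (c²/G) = 7.784e24 kg

7.784e24 kg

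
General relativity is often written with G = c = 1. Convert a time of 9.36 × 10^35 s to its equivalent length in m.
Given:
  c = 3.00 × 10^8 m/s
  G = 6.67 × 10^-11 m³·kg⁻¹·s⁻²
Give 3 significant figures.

Time → length via c.
9.36 × 10^35 s × (c) = 2.81 × 10^44 m

2.81 × 10^44 m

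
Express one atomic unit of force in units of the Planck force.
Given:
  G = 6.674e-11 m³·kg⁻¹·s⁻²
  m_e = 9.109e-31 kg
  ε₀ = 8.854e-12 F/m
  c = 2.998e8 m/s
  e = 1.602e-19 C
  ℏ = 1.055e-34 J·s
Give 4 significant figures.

6.791e-52

atomic unit of force: F_au = E_h/a₀ = m_e²e⁶/((4πε₀)³ℏ⁴) = 8.220e-8 N
Planck force: F_P = c⁴/G = 1.210e44 N
ratio = 8.220e-8 / 1.210e44 = 6.791e-52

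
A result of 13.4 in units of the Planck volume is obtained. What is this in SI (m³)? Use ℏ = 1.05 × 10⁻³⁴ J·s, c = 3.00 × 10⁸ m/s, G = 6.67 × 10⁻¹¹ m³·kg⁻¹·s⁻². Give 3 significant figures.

5.60 × 10⁻¹⁰⁴ m³

One Planck volume: V_P = (ℏG/c³)^(3/2) = 4.18 × 10⁻¹⁰⁵ m³.
13.4 × 4.18 × 10⁻¹⁰⁵ m³ = 5.60 × 10⁻¹⁰⁴ m³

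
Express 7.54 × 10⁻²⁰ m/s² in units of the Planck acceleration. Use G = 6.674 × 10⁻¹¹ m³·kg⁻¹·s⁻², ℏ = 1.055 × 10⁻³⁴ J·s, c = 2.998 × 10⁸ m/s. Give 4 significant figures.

Planck acceleration: a_P = √(c⁷/(ℏG)) = 5.560 × 10⁵¹ m/s².
7.54 × 10⁻²⁰ / 5.560 × 10⁵¹ = 1.356 × 10⁻⁷¹

1.356 × 10⁻⁷¹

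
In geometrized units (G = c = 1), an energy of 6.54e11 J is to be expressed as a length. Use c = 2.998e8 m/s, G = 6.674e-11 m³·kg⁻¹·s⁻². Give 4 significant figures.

Energy → length via G/c⁴.
6.54e11 J × (G/c⁴) = 5.403e-33 m

5.403e-33 m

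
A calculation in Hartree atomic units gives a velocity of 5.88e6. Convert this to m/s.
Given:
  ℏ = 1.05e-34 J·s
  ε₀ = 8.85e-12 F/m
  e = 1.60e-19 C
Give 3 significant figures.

One atomic unit of velocity: v_au = e²/(4πε₀ℏ) = 2.19e6 m/s.
5.88e6 × 2.19e6 m/s = 1.29e13 m/s

1.29e13 m/s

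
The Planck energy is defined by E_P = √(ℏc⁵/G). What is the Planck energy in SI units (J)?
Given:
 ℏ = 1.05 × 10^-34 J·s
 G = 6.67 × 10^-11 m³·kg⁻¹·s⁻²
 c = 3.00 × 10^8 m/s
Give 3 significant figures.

E_P = √(ℏc⁵/G)
  = √(3.83 × 10^18)
  = 1.96 × 10^9 J

1.96 × 10^9 J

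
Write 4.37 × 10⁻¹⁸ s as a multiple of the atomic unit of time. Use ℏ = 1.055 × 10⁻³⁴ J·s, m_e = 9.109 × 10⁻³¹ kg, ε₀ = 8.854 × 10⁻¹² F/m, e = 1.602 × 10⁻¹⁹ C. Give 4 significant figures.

atomic unit of time: τ_au = (4πε₀)²ℏ³/(m_e e⁴) = 2.423 × 10⁻¹⁷ s.
4.37 × 10⁻¹⁸ / 2.423 × 10⁻¹⁷ = 0.1804

0.1804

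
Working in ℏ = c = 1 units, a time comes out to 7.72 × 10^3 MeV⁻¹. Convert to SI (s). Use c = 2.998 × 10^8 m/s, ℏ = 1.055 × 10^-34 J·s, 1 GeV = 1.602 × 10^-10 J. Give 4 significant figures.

A time is [E]⁻¹ in ℏ=c=1; restore one factor of ℏ.
1 GeV⁻¹ → ℏ × (1 GeV in J)⁻¹ = 6.586 × 10^-25 s.
Convert the energy scale: 7.72 × 10^3 MeV⁻¹ = 7.72 × 10^6 GeV⁻¹.
Result: 7.72 × 10^6 × 6.586 × 10^-25 = 5.084 × 10^-18 s.

5.084 × 10^-18 s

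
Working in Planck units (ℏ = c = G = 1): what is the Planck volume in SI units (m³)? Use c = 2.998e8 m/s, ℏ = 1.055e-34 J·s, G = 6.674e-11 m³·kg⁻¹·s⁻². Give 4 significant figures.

The unique combination of the constants set to 1 with dimensions of volume is V_P = (ℏG/c³)^(3/2).
  = √(1.784e-209)
  = 4.224e-105 m³

4.224e-105 m³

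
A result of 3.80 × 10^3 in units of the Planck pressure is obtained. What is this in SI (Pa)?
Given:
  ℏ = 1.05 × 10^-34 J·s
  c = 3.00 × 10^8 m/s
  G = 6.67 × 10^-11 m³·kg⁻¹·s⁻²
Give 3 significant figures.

1.78 × 10^117 Pa

One Planck pressure: p_P = c⁷/(ℏG²) = 4.68 × 10^113 Pa.
3.80 × 10^3 × 4.68 × 10^113 Pa = 1.78 × 10^117 Pa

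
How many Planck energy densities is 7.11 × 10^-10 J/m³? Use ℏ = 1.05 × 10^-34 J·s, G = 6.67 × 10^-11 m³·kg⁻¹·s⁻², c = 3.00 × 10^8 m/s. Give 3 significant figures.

1.52 × 10^-123

Planck energy density: u_P = c⁷/(ℏG²) = 4.68 × 10^113 J/m³.
7.11 × 10^-10 / 4.68 × 10^113 = 1.52 × 10^-123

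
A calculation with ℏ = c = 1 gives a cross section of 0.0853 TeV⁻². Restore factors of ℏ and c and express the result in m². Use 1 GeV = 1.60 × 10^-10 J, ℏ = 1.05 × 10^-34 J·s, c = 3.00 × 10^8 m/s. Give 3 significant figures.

Area is [L]² = [E]⁻²·(ℏc)²; restore (ℏc)².
1 GeV⁻² → (ℏc)² × (1 GeV in J)⁻² = 3.88 × 10^-32 m².
Convert the energy scale: 0.0853 TeV⁻² = 8.53 × 10^-8 GeV⁻².
Result: 8.53 × 10^-8 × 3.88 × 10^-32 = 3.31 × 10^-39 m².

3.31 × 10^-39 m²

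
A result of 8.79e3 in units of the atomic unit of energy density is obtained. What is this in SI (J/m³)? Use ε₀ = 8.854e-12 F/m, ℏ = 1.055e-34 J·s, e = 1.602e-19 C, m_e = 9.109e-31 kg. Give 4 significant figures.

2.575e17 J/m³

One atomic unit of energy density: u_au = E_h/a₀³ = m_e⁴e¹⁰/((4πε₀)⁵ℏ⁸) = 2.929e13 J/m³.
8.79e3 × 2.929e13 J/m³ = 2.575e17 J/m³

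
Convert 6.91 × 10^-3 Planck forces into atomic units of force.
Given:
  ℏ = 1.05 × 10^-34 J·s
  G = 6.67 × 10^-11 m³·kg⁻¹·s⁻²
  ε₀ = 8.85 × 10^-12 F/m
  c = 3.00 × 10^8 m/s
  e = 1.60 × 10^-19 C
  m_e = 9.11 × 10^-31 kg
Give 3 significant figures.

1.01 × 10^49

Planck force: F_P = c⁴/G = 1.21 × 10^44 N
atomic unit of force: F_au = E_h/a₀ = m_e²e⁶/((4πε₀)³ℏ⁴) = 8.33 × 10^-8 N
6.91 × 10^-3 × 1.21 × 10^44 / 8.33 × 10^-8 = 1.01 × 10^49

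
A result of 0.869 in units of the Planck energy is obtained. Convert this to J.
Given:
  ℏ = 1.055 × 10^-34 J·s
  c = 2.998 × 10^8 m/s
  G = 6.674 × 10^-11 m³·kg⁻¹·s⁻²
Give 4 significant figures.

One Planck energy: E_P = √(ℏc⁵/G) = 1.957 × 10^9 J.
0.869 × 1.957 × 10^9 J = 1.700 × 10^9 J

1.700 × 10^9 J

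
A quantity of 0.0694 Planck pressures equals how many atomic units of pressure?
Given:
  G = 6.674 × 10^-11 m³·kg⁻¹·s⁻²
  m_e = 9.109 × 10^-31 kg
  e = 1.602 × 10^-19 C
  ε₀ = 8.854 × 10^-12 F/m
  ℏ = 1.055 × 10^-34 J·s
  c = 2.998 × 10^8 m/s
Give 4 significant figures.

1.098 × 10^99

Planck pressure: p_P = c⁷/(ℏG²) = 4.632 × 10^113 Pa
atomic unit of pressure: P_au = E_h/a₀³ = m_e⁴e¹⁰/((4πε₀)⁵ℏ⁸) = 2.929 × 10^13 Pa
0.0694 × 4.632 × 10^113 / 2.929 × 10^13 = 1.098 × 10^99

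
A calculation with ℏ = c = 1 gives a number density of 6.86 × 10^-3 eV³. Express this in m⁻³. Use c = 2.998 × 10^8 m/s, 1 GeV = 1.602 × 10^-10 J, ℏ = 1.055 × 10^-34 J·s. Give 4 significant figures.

Number density is [L]⁻³ = [E]³/(ℏc)³.
1 GeV³ → 1/(ℏc)³ × (1 GeV in J)³ = 1.299 × 10^47 m⁻³.
Convert the energy scale: 6.86 × 10^-3 eV³ = 6.86 × 10^-30 GeV³.
Result: 6.86 × 10^-30 × 1.299 × 10^47 = 8.914 × 10^17 m⁻³.

8.914 × 10^17 m⁻³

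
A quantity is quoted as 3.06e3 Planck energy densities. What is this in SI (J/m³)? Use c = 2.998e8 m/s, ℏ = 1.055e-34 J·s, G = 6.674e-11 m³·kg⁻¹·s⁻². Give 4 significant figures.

1.417e117 J/m³

One Planck energy density: u_P = c⁷/(ℏG²) = 4.632e113 J/m³.
3.06e3 × 4.632e113 J/m³ = 1.417e117 J/m³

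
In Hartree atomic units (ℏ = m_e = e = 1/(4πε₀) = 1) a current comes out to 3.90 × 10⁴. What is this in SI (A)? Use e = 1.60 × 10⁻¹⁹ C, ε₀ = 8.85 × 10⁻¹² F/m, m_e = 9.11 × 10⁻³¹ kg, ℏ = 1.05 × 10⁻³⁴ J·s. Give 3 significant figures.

260 A

One atomic unit of electric current: I_au = e E_h/ℏ = m_e e⁵/((4πε₀)²ℏ³) = 6.67 × 10⁻³ A.
3.90 × 10⁴ × 6.67 × 10⁻³ A = 260 A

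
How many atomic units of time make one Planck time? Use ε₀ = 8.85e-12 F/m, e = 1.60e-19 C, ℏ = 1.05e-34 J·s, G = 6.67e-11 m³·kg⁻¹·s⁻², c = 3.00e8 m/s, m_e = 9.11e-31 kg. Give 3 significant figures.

2.24e-27

Planck time: t_P = √(ℏG/c⁵) = 5.37e-44 s
atomic unit of time: τ_au = (4πε₀)²ℏ³/(m_e e⁴) = 2.40e-17 s
ratio = 5.37e-44 / 2.40e-17 = 2.24e-27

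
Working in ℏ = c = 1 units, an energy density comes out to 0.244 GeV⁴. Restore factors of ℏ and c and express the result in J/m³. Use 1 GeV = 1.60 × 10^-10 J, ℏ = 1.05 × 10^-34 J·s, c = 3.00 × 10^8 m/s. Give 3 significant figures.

5.12 × 10^36 J/m³

[E]/[L]³ = [E]⁴/(ℏc)³; restore (ℏc)⁻³.
1 GeV⁴ → 1/(ℏc)³ × (1 GeV in J)⁴ = 2.10 × 10^37 J/m³.
Result: 0.244 × 2.10 × 10^37 = 5.12 × 10^36 J/m³.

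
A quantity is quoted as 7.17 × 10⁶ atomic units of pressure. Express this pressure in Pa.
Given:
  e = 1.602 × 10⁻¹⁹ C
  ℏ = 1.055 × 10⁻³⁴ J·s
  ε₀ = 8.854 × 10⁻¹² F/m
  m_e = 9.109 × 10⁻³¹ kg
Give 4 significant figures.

One atomic unit of pressure: P_au = E_h/a₀³ = m_e⁴e¹⁰/((4πε₀)⁵ℏ⁸) = 2.929 × 10¹³ Pa.
7.17 × 10⁶ × 2.929 × 10¹³ Pa = 2.100 × 10²⁰ Pa

2.100 × 10²⁰ Pa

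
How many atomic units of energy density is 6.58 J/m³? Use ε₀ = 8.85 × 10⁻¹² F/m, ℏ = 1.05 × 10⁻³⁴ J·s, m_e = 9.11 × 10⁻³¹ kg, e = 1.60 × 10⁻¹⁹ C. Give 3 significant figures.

atomic unit of energy density: u_au = E_h/a₀³ = m_e⁴e¹⁰/((4πε₀)⁵ℏ⁸) = 3.01 × 10¹³ J/m³.
6.58 / 3.01 × 10¹³ = 2.18 × 10⁻¹³

2.18 × 10⁻¹³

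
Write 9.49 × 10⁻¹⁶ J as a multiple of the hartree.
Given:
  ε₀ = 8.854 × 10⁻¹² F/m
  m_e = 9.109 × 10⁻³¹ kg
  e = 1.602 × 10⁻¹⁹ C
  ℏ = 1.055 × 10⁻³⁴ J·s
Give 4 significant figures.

hartree: E_h = m_e e⁴/(4πε₀ℏ)² = 4.354 × 10⁻¹⁸ J.
9.49 × 10⁻¹⁶ / 4.354 × 10⁻¹⁸ = 217.9

217.9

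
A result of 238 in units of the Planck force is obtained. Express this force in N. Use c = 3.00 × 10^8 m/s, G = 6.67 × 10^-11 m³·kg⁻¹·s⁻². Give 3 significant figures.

One Planck force: F_P = c⁴/G = 1.21 × 10^44 N.
238 × 1.21 × 10^44 N = 2.89 × 10^46 N

2.89 × 10^46 N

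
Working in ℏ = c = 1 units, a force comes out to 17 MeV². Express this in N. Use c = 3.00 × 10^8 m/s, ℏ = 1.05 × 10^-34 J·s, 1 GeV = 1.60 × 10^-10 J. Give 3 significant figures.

13.8 N

Force is [E]/[L] = [E]²/(ℏc); restore (ℏc)⁻¹.
1 GeV² → 1/(ℏc) × (1 GeV in J)² = 8.13 × 10^5 N.
Convert the energy scale: 17 MeV² = 1.70 × 10^-5 GeV².
Result: 1.70 × 10^-5 × 8.13 × 10^5 = 13.8 N.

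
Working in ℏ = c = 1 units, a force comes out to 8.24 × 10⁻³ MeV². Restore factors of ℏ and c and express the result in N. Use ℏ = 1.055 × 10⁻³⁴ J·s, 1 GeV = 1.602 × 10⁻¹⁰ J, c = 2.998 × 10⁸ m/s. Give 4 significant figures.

6.686 × 10⁻³ N

Force is [E]/[L] = [E]²/(ℏc); restore (ℏc)⁻¹.
1 GeV² → 1/(ℏc) × (1 GeV in J)² = 8.114 × 10⁵ N.
Convert the energy scale: 8.24 × 10⁻³ MeV² = 8.24 × 10⁻⁹ GeV².
Result: 8.24 × 10⁻⁹ × 8.114 × 10⁵ = 6.686 × 10⁻³ N.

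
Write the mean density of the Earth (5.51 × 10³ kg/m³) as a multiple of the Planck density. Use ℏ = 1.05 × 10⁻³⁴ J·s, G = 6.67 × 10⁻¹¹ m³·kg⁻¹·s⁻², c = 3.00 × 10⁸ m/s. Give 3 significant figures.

1.06 × 10⁻⁹³

Planck density: ρ_P = c⁵/(ℏG²) = 5.20 × 10⁹⁶ kg/m³.
5.51 × 10³ / 5.20 × 10⁹⁶ = 1.06 × 10⁻⁹³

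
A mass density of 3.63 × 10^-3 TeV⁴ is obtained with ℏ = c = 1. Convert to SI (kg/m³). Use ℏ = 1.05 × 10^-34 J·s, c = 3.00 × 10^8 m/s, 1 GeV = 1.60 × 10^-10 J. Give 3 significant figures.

Mass density is [E]/(c²[L]³) = [E]⁴/(ℏ³c⁵).
1 GeV⁴ → 1/(ℏ³c⁵) × (1 GeV in J)⁴ = 2.33 × 10^20 kg/m³.
Convert the energy scale: 3.63 × 10^-3 TeV⁴ = 3.63 × 10^9 GeV⁴.
Result: 3.63 × 10^9 × 2.33 × 10^20 = 8.46 × 10^29 kg/m³.

8.46 × 10^29 kg/m³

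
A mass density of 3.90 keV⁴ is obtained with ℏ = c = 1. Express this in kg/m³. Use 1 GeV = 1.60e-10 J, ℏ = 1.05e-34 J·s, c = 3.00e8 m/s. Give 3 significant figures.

Mass density is [E]/(c²[L]³) = [E]⁴/(ℏ³c⁵).
1 GeV⁴ → 1/(ℏ³c⁵) × (1 GeV in J)⁴ = 2.33e20 kg/m³.
Convert the energy scale: 3.90 keV⁴ = 3.90e-24 GeV⁴.
Result: 3.90e-24 × 2.33e20 = 9.09e-4 kg/m³.

9.09e-4 kg/m³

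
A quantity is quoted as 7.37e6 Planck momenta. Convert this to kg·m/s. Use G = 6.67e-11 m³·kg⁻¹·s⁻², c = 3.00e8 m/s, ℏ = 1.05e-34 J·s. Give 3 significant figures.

4.80e7 kg·m/s

One Planck momentum: p_P = √(ℏc³/G) = 6.52 kg·m/s.
7.37e6 × 6.52 kg·m/s = 4.80e7 kg·m/s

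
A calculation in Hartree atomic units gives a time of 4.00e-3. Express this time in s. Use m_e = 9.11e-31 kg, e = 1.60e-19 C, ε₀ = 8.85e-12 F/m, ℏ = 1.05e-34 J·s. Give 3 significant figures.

One atomic unit of time: τ_au = (4πε₀)²ℏ³/(m_e e⁴) = 2.40e-17 s.
4.00e-3 × 2.40e-17 s = 9.59e-20 s

9.59e-20 s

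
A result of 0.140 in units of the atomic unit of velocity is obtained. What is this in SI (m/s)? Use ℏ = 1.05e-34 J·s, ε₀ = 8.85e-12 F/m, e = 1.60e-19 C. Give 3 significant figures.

One atomic unit of velocity: v_au = e²/(4πε₀ℏ) = 2.19e6 m/s.
0.140 × 2.19e6 m/s = 3.07e5 m/s

3.07e5 m/s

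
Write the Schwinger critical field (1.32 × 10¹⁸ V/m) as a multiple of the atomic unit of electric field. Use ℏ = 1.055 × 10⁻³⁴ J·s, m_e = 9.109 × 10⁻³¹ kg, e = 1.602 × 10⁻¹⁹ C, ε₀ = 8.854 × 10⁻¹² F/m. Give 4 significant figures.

2.573 × 10⁶

atomic unit of electric field: E_au = E_h/(e a₀) = m_e²e⁵/((4πε₀)³ℏ⁴) = 5.131 × 10¹¹ V/m.
1.32 × 10¹⁸ / 5.131 × 10¹¹ = 2.573 × 10⁶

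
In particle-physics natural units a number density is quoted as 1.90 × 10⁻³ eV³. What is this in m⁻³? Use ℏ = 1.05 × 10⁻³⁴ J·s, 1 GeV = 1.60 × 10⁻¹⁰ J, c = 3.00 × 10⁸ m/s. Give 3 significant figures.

2.49 × 10¹⁷ m⁻³

Number density is [L]⁻³ = [E]³/(ℏc)³.
1 GeV³ → 1/(ℏc)³ × (1 GeV in J)³ = 1.31 × 10⁴⁷ m⁻³.
Convert the energy scale: 1.90 × 10⁻³ eV³ = 1.90 × 10⁻³⁰ GeV³.
Result: 1.90 × 10⁻³⁰ × 1.31 × 10⁴⁷ = 2.49 × 10¹⁷ m⁻³.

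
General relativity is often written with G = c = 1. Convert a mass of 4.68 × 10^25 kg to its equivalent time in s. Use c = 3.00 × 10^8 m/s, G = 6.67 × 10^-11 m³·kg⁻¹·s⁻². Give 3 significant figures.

Mass → time via G/c³.
4.68 × 10^25 kg × (G/c³) = 1.16 × 10^-10 s

1.16 × 10^-10 s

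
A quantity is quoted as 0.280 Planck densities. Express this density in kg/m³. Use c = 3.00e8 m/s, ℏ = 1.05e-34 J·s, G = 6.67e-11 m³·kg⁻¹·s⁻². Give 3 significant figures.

One Planck density: ρ_P = c⁵/(ℏG²) = 5.20e96 kg/m³.
0.280 × 5.20e96 kg/m³ = 1.46e96 kg/m³

1.46e96 kg/m³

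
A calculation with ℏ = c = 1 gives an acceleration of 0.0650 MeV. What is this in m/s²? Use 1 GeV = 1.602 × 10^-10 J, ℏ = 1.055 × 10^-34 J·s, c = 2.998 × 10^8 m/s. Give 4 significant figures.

2.959 × 10^28 m/s²

Acceleration is [L]/[T]² = c·[E]/ℏ.
1 GeV → c/ℏ × (1 GeV in J) = 4.552 × 10^32 m/s².
Convert the energy scale: 0.0650 MeV = 6.50 × 10^-5 GeV.
Result: 6.50 × 10^-5 × 4.552 × 10^32 = 2.959 × 10^28 m/s².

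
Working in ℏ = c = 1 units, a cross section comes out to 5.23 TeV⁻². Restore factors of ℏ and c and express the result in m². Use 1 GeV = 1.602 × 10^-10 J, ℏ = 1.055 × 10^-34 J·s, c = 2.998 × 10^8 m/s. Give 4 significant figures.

Area is [L]² = [E]⁻²·(ℏc)²; restore (ℏc)².
1 GeV⁻² → (ℏc)² × (1 GeV in J)⁻² = 3.898 × 10^-32 m².
Convert the energy scale: 5.23 TeV⁻² = 5.23 × 10^-6 GeV⁻².
Result: 5.23 × 10^-6 × 3.898 × 10^-32 = 2.039 × 10^-37 m².

2.039 × 10^-37 m²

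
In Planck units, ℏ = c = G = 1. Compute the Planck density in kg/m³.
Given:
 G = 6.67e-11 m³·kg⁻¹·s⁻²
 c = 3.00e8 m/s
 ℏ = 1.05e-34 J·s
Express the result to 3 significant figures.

Dimensional analysis gives ρ_P = c⁵/(ℏG²).
  = 2.43e42 / 4.67e-55
  = 5.20e96 kg/m³

5.20e96 kg/m³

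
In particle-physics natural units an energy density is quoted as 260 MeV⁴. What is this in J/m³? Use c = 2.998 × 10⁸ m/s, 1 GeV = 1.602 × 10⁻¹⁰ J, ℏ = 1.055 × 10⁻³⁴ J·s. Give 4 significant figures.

[E]/[L]³ = [E]⁴/(ℏc)³; restore (ℏc)⁻³.
1 GeV⁴ → 1/(ℏc)³ × (1 GeV in J)⁴ = 2.082 × 10³⁷ J/m³.
Convert the energy scale: 260 MeV⁴ = 2.60 × 10⁻¹⁰ GeV⁴.
Result: 2.60 × 10⁻¹⁰ × 2.082 × 10³⁷ = 5.412 × 10²⁷ J/m³.

5.412 × 10²⁷ J/m³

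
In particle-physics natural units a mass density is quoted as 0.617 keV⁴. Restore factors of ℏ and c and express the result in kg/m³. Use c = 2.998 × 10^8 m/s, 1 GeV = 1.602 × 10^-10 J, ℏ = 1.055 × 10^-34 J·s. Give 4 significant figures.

Mass density is [E]/(c²[L]³) = [E]⁴/(ℏ³c⁵).
1 GeV⁴ → 1/(ℏ³c⁵) × (1 GeV in J)⁴ = 2.316 × 10^20 kg/m³.
Convert the energy scale: 0.617 keV⁴ = 6.17 × 10^-25 GeV⁴.
Result: 6.17 × 10^-25 × 2.316 × 10^20 = 1.429 × 10^-4 kg/m³.

1.429 × 10^-4 kg/m³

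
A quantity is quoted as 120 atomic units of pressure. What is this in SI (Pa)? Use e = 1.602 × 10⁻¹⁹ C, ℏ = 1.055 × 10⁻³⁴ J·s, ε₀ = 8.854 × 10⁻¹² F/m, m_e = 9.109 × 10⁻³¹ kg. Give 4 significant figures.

3.515 × 10¹⁵ Pa

One atomic unit of pressure: P_au = E_h/a₀³ = m_e⁴e¹⁰/((4πε₀)⁵ℏ⁸) = 2.929 × 10¹³ Pa.
120 × 2.929 × 10¹³ Pa = 3.515 × 10¹⁵ Pa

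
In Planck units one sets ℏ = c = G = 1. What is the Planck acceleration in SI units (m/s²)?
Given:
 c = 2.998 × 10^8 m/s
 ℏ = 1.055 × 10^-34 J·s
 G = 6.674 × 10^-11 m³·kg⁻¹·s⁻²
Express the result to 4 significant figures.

5.560 × 10^51 m/s²

a_P = √(c⁷/(ℏG))
  = √(3.092 × 10^103)
  = 5.560 × 10^51 m/s²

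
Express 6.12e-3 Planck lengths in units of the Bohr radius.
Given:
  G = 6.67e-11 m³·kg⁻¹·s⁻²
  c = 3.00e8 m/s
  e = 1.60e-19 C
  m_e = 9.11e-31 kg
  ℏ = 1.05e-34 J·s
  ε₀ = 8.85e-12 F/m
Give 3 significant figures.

Planck length: ℓ_P = √(ℏG/c³) = 1.61e-35 m
Bohr radius: a₀ = 4πε₀ℏ²/(m_e e²) = 5.26e-11 m
6.12e-3 × 1.61e-35 / 5.26e-11 = 1.87e-27

1.87e-27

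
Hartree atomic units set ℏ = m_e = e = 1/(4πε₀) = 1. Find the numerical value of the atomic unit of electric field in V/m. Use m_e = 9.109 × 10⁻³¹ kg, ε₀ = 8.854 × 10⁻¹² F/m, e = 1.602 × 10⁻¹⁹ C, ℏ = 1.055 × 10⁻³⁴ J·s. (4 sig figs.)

5.131 × 10¹¹ V/m

From ℏ = m_e = e = 1/(4πε₀) = 1 the electric field scale is E_au = E_h/(e a₀) = m_e²e⁵/((4πε₀)³ℏ⁴).
E_h = 4.354 × 10⁻¹⁸ J
a₀ = 5.297 × 10⁻¹¹ m
E_h/(e·a₀) = 5.131 × 10¹¹ V/m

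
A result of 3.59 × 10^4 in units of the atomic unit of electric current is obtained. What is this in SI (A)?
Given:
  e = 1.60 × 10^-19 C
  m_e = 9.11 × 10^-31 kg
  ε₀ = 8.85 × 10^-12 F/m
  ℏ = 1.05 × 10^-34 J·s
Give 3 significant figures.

One atomic unit of electric current: I_au = e E_h/ℏ = m_e e⁵/((4πε₀)²ℏ³) = 6.67 × 10^-3 A.
3.59 × 10^4 × 6.67 × 10^-3 A = 240 A

240 A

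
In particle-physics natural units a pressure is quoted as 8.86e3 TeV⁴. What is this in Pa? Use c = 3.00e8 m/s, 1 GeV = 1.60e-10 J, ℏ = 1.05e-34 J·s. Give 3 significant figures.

1.86e53 Pa

Pressure is [E]/[L]³ = [E]⁴/(ℏc)³.
1 GeV⁴ → 1/(ℏc)³ × (1 GeV in J)⁴ = 2.10e37 Pa.
Convert the energy scale: 8.86e3 TeV⁴ = 8.86e15 GeV⁴.
Result: 8.86e15 × 2.10e37 = 1.86e53 Pa.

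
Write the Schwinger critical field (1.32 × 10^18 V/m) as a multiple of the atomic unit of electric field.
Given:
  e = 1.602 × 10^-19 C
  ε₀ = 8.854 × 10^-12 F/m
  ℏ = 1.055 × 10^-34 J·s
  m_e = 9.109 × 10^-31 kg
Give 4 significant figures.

atomic unit of electric field: E_au = E_h/(e a₀) = m_e²e⁵/((4πε₀)³ℏ⁴) = 5.131 × 10^11 V/m.
1.32 × 10^18 / 5.131 × 10^11 = 2.573 × 10^6

2.573 × 10^6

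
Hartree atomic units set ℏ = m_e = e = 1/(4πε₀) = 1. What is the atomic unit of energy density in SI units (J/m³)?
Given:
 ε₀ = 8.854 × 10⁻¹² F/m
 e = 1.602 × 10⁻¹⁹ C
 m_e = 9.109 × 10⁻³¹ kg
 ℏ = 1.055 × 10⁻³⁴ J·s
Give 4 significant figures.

The unique combination of the constants set to 1 with dimensions of energy density is u_au = E_h/a₀³ = m_e⁴e¹⁰/((4πε₀)⁵ℏ⁸).
E_h = 4.354 × 10⁻¹⁸ J
a₀ = 5.297 × 10⁻¹¹ m
E_h/a₀³ = 2.929 × 10¹³ J/m³

2.929 × 10¹³ J/m³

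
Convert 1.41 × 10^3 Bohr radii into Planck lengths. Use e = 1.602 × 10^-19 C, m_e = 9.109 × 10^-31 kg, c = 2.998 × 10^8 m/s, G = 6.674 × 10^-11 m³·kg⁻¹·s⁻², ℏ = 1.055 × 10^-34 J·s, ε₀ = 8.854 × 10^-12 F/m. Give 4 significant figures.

Bohr radius: a₀ = 4πε₀ℏ²/(m_e e²) = 5.297 × 10^-11 m
Planck length: ℓ_P = √(ℏG/c³) = 1.616 × 10^-35 m
1.41 × 10^3 × 5.297 × 10^-11 / 1.616 × 10^-35 = 4.621 × 10^27

4.621 × 10^27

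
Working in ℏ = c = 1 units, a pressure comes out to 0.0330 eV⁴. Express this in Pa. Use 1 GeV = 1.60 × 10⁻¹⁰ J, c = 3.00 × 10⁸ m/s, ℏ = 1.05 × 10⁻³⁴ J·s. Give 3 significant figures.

0.692 Pa

Pressure is [E]/[L]³ = [E]⁴/(ℏc)³.
1 GeV⁴ → 1/(ℏc)³ × (1 GeV in J)⁴ = 2.10 × 10³⁷ Pa.
Convert the energy scale: 0.0330 eV⁴ = 3.30 × 10⁻³⁸ GeV⁴.
Result: 3.30 × 10⁻³⁸ × 2.10 × 10³⁷ = 0.692 Pa.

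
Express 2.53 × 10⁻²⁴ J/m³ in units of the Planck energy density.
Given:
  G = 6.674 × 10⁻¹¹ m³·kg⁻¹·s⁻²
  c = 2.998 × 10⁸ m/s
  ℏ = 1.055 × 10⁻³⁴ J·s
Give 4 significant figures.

Planck energy density: u_P = c⁷/(ℏG²) = 4.632 × 10¹¹³ J/m³.
2.53 × 10⁻²⁴ / 4.632 × 10¹¹³ = 5.462 × 10⁻¹³⁸

5.462 × 10⁻¹³⁸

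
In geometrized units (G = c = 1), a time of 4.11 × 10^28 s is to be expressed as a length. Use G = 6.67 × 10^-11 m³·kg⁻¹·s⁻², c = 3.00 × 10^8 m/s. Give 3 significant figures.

1.23 × 10^37 m

Time → length via c.
4.11 × 10^28 s × (c) = 1.23 × 10^37 m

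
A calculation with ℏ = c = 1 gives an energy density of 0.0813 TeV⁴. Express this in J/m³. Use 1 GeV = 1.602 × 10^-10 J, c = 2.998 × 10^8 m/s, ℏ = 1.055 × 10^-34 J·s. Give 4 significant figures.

[E]/[L]³ = [E]⁴/(ℏc)³; restore (ℏc)⁻³.
1 GeV⁴ → 1/(ℏc)³ × (1 GeV in J)⁴ = 2.082 × 10^37 J/m³.
Convert the energy scale: 0.0813 TeV⁴ = 8.13 × 10^10 GeV⁴.
Result: 8.13 × 10^10 × 2.082 × 10^37 = 1.692 × 10^48 J/m³.

1.692 × 10^48 J/m³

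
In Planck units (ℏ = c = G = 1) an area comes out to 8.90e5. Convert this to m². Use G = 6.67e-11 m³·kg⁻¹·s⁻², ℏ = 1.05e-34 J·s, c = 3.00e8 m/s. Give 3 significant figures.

One Planck area: A_P = ℏG/c³ = 2.59e-70 m².
8.90e5 × 2.59e-70 m² = 2.31e-64 m²

2.31e-64 m²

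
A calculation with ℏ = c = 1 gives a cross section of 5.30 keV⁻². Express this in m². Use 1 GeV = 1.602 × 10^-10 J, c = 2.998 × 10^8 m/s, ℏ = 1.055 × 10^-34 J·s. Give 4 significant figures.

Area is [L]² = [E]⁻²·(ℏc)²; restore (ℏc)².
1 GeV⁻² → (ℏc)² × (1 GeV in J)⁻² = 3.898 × 10^-32 m².
Convert the energy scale: 5.30 keV⁻² = 5.30 × 10^12 GeV⁻².
Result: 5.30 × 10^12 × 3.898 × 10^-32 = 2.066 × 10^-19 m².

2.066 × 10^-19 m²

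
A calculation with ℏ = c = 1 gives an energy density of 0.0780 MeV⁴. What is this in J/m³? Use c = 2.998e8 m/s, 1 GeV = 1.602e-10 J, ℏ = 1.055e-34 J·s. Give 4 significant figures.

[E]/[L]³ = [E]⁴/(ℏc)³; restore (ℏc)⁻³.
1 GeV⁴ → 1/(ℏc)³ × (1 GeV in J)⁴ = 2.082e37 J/m³.
Convert the energy scale: 0.0780 MeV⁴ = 7.80e-14 GeV⁴.
Result: 7.80e-14 × 2.082e37 = 1.624e24 J/m³.

1.624e24 J/m³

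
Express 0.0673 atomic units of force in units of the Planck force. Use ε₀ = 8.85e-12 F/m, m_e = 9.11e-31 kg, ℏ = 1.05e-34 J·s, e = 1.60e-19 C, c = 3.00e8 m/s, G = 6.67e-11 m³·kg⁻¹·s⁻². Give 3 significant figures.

atomic unit of force: F_au = E_h/a₀ = m_e²e⁶/((4πε₀)³ℏ⁴) = 8.33e-8 N
Planck force: F_P = c⁴/G = 1.21e44 N
0.0673 × 8.33e-8 / 1.21e44 = 4.62e-53

4.62e-53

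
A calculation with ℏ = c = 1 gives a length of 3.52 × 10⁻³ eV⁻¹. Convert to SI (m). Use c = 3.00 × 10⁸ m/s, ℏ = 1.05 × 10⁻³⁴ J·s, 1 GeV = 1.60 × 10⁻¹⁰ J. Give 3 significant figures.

6.93 × 10⁻¹⁰ m

A length is [E]⁻¹ in ℏ=c=1; restore one factor of ℏc.
1 GeV⁻¹ → ℏc × (1 GeV in J)⁻¹ = 1.97 × 10⁻¹⁶ m.
Convert the energy scale: 3.52 × 10⁻³ eV⁻¹ = 3.52 × 10⁶ GeV⁻¹.
Result: 3.52 × 10⁶ × 1.97 × 10⁻¹⁶ = 6.93 × 10⁻¹⁰ m.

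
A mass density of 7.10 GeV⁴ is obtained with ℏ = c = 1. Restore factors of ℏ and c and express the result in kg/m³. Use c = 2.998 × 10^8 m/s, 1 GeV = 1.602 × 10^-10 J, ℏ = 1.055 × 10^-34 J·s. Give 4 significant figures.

1.644 × 10^21 kg/m³

Mass density is [E]/(c²[L]³) = [E]⁴/(ℏ³c⁵).
1 GeV⁴ → 1/(ℏ³c⁵) × (1 GeV in J)⁴ = 2.316 × 10^20 kg/m³.
Result: 7.10 × 2.316 × 10^20 = 1.644 × 10^21 kg/m³.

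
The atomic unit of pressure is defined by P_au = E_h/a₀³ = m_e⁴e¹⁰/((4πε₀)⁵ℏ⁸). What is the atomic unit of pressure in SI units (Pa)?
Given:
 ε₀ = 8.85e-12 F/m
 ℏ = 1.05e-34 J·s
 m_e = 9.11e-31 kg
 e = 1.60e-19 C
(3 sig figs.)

3.01e13 Pa

P_au = E_h/a₀³ = m_e⁴e¹⁰/((4πε₀)⁵ℏ⁸)
E_h = 4.38e-18 J
a₀ = 5.26e-11 m
E_h/a₀³ = 3.01e13 Pa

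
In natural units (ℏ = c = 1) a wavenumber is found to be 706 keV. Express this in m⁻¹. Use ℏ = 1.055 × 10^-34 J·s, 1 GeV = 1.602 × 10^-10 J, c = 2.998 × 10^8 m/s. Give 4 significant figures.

3.576 × 10^12 m⁻¹

Inverse length is [E]/(ℏc).
1 GeV → 1/(ℏc) × (1 GeV in J) = 5.065 × 10^15 m⁻¹.
Convert the energy scale: 706 keV = 7.06 × 10^-4 GeV.
Result: 7.06 × 10^-4 × 5.065 × 10^15 = 3.576 × 10^12 m⁻¹.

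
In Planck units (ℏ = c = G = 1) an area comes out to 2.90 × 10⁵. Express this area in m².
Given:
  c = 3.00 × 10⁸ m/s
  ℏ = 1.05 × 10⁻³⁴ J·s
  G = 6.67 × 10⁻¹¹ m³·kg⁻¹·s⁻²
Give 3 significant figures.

One Planck area: A_P = ℏG/c³ = 2.59 × 10⁻⁷⁰ m².
2.90 × 10⁵ × 2.59 × 10⁻⁷⁰ m² = 7.52 × 10⁻⁶⁵ m²

7.52 × 10⁻⁶⁵ m²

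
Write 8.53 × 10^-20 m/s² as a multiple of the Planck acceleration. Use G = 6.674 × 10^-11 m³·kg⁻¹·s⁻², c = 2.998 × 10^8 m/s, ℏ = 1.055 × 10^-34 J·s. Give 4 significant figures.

Planck acceleration: a_P = √(c⁷/(ℏG)) = 5.560 × 10^51 m/s².
8.53 × 10^-20 / 5.560 × 10^51 = 1.534 × 10^-71

1.534 × 10^-71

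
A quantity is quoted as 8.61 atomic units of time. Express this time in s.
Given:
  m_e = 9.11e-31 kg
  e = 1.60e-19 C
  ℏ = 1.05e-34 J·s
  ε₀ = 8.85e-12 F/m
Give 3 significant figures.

One atomic unit of time: τ_au = (4πε₀)²ℏ³/(m_e e⁴) = 2.40e-17 s.
8.61 × 2.40e-17 s = 2.06e-16 s

2.06e-16 s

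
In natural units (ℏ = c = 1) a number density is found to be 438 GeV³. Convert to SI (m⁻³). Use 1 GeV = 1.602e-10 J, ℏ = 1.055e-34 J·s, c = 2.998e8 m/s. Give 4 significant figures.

Number density is [L]⁻³ = [E]³/(ℏc)³.
1 GeV³ → 1/(ℏc)³ × (1 GeV in J)³ = 1.299e47 m⁻³.
Result: 438 × 1.299e47 = 5.691e49 m⁻³.

5.691e49 m⁻³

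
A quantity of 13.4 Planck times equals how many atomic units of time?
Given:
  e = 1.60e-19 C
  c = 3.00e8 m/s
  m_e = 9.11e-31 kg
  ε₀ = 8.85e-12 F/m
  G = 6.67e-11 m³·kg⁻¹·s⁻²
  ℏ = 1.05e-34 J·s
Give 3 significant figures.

Planck time: t_P = √(ℏG/c⁵) = 5.37e-44 s
atomic unit of time: τ_au = (4πε₀)²ℏ³/(m_e e⁴) = 2.40e-17 s
13.4 × 5.37e-44 / 2.40e-17 = 3.00e-26

3.00e-26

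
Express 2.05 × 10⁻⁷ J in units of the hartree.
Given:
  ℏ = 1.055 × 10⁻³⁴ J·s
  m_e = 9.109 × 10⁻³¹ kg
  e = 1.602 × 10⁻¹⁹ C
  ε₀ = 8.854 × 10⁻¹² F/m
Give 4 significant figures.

hartree: E_h = m_e e⁴/(4πε₀ℏ)² = 4.354 × 10⁻¹⁸ J.
2.05 × 10⁻⁷ / 4.354 × 10⁻¹⁸ = 4.708 × 10¹⁰

4.708 × 10¹⁰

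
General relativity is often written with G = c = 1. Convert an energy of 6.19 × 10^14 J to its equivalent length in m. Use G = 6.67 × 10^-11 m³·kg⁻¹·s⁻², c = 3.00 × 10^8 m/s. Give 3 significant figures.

5.10 × 10^-30 m

Energy → length via G/c⁴.
6.19 × 10^14 J × (G/c⁴) = 5.10 × 10^-30 m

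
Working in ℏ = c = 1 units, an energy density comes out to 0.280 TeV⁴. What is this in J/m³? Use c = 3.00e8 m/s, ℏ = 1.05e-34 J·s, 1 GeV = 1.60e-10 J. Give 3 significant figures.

5.87e48 J/m³

[E]/[L]³ = [E]⁴/(ℏc)³; restore (ℏc)⁻³.
1 GeV⁴ → 1/(ℏc)³ × (1 GeV in J)⁴ = 2.10e37 J/m³.
Convert the energy scale: 0.280 TeV⁴ = 2.80e11 GeV⁴.
Result: 2.80e11 × 2.10e37 = 5.87e48 J/m³.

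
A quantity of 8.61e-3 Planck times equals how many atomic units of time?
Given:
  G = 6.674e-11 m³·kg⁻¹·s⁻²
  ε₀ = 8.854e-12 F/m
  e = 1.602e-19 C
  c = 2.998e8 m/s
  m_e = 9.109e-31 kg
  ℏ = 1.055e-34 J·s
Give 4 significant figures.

Planck time: t_P = √(ℏG/c⁵) = 5.392e-44 s
atomic unit of time: τ_au = (4πε₀)²ℏ³/(m_e e⁴) = 2.423e-17 s
8.61e-3 × 5.392e-44 / 2.423e-17 = 1.916e-29

1.916e-29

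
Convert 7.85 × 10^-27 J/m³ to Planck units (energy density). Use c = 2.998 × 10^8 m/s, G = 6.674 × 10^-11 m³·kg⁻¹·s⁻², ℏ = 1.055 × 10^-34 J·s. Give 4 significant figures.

Planck energy density: u_P = c⁷/(ℏG²) = 4.632 × 10^113 J/m³.
7.85 × 10^-27 / 4.632 × 10^113 = 1.695 × 10^-140

1.695 × 10^-140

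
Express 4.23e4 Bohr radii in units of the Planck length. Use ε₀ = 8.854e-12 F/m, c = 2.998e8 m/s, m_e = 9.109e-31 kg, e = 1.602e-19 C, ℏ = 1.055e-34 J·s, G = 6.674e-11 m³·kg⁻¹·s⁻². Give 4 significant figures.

Bohr radius: a₀ = 4πε₀ℏ²/(m_e e²) = 5.297e-11 m
Planck length: ℓ_P = √(ℏG/c³) = 1.616e-35 m
4.23e4 × 5.297e-11 / 1.616e-35 = 1.386e29

1.386e29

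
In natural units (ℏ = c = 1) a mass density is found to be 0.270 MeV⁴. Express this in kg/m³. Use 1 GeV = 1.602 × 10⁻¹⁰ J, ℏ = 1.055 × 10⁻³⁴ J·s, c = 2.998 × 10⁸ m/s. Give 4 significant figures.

Mass density is [E]/(c²[L]³) = [E]⁴/(ℏ³c⁵).
1 GeV⁴ → 1/(ℏ³c⁵) × (1 GeV in J)⁴ = 2.316 × 10²⁰ kg/m³.
Convert the energy scale: 0.270 MeV⁴ = 2.70 × 10⁻¹³ GeV⁴.
Result: 2.70 × 10⁻¹³ × 2.316 × 10²⁰ = 6.253 × 10⁷ kg/m³.

6.253 × 10⁷ kg/m³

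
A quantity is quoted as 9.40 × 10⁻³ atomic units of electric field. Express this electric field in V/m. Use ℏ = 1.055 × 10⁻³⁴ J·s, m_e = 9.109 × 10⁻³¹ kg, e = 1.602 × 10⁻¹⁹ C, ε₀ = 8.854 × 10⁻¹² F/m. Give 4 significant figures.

One atomic unit of electric field: E_au = E_h/(e a₀) = m_e²e⁵/((4πε₀)³ℏ⁴) = 5.131 × 10¹¹ V/m.
9.40 × 10⁻³ × 5.131 × 10¹¹ V/m = 4.823 × 10⁹ V/m

4.823 × 10⁹ V/m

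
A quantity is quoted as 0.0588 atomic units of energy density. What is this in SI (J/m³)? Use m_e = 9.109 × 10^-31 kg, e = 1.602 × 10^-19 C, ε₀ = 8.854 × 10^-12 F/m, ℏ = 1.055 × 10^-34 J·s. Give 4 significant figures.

One atomic unit of energy density: u_au = E_h/a₀³ = m_e⁴e¹⁰/((4πε₀)⁵ℏ⁸) = 2.929 × 10^13 J/m³.
0.0588 × 2.929 × 10^13 J/m³ = 1.722 × 10^12 J/m³

1.722 × 10^12 J/m³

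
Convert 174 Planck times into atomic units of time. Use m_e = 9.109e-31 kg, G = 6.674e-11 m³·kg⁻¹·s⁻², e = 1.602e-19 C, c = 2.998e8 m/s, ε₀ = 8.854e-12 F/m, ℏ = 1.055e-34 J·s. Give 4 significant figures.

3.872e-25

Planck time: t_P = √(ℏG/c⁵) = 5.392e-44 s
atomic unit of time: τ_au = (4πε₀)²ℏ³/(m_e e⁴) = 2.423e-17 s
174 × 5.392e-44 / 2.423e-17 = 3.872e-25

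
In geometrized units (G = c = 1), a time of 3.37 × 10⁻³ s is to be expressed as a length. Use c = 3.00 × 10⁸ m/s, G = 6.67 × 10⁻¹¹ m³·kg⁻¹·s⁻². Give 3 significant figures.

Time → length via c.
3.37 × 10⁻³ s × (c) = 1.01 × 10⁶ m

1.01 × 10⁶ m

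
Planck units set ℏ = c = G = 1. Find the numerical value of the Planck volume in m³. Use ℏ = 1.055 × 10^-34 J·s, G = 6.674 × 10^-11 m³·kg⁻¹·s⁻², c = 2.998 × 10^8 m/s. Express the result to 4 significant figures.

4.224 × 10^-105 m³

The unique combination of the constants set to 1 with dimensions of volume is V_P = (ℏG/c³)^(3/2).
  = √(1.784 × 10^-209)
  = 4.224 × 10^-105 m³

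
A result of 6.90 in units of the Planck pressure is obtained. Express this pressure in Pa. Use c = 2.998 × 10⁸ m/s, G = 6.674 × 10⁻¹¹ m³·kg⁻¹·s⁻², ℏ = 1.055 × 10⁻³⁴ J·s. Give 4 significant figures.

3.196 × 10¹¹⁴ Pa

One Planck pressure: p_P = c⁷/(ℏG²) = 4.632 × 10¹¹³ Pa.
6.90 × 4.632 × 10¹¹³ Pa = 3.196 × 10¹¹⁴ Pa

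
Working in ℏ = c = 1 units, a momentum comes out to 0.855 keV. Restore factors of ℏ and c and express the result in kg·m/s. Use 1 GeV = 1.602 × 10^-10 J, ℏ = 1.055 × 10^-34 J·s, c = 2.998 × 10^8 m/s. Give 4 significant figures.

Momentum is [E]/c; divide by c.
1 GeV → 1/c × (1 GeV in J) = 5.344 × 10^-19 kg·m/s.
Convert the energy scale: 0.855 keV = 8.55 × 10^-7 GeV.
Result: 8.55 × 10^-7 × 5.344 × 10^-19 = 4.569 × 10^-25 kg·m/s.

4.569 × 10^-25 kg·m/s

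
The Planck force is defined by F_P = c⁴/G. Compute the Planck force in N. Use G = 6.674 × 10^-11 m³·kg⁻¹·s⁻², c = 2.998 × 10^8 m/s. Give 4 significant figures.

F_P = c⁴/G
  = 8.078 × 10^33 / 6.674 × 10^-11
  = 1.210 × 10^44 N

1.210 × 10^44 N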